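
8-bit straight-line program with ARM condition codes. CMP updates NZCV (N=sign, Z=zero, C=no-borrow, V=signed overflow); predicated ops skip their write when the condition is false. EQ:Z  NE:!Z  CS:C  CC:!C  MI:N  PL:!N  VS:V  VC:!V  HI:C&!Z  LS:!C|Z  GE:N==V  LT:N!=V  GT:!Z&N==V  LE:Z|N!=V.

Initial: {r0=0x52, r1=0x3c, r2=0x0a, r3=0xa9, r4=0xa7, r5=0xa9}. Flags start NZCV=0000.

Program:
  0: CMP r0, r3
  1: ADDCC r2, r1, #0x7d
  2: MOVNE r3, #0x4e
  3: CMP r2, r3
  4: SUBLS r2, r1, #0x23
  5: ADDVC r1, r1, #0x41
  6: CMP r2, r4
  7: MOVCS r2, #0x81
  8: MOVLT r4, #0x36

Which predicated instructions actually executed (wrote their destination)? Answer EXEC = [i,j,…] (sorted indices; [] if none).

0: ✓ CMP  NZCV=1001
1: ✓ ADDCC  r2←0xb9
2: ✓ MOVNE  r3←0x4e
3: ✓ CMP  NZCV=0011
4: · SUBLS
5: · ADDVC
6: ✓ CMP  NZCV=0010
7: ✓ MOVCS  r2←0x81
8: · MOVLT

EXEC = [1,2,7]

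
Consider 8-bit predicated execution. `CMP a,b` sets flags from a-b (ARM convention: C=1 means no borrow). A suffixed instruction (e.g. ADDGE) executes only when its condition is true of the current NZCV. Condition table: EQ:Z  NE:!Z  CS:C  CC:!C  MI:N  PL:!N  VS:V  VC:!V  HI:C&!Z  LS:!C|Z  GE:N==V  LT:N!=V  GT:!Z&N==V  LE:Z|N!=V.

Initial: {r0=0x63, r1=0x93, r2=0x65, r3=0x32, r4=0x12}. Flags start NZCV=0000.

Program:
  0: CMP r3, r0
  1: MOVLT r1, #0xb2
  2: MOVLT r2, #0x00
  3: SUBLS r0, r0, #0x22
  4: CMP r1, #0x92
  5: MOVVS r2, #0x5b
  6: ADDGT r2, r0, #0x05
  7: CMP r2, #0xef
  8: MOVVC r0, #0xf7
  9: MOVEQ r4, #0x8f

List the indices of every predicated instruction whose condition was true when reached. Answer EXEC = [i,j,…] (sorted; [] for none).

EXEC = [1,2,3,6,8]

[0] flags=1000 → (cmp)
[1] flags=1000 LT?T → r1=0xb2
[2] flags=1000 LT?T → r2=0x00
[3] flags=1000 LS?T → r0=0x41
[4] flags=0010 → (cmp)
[5] flags=0010 VS?F → skip
[6] flags=0010 GT?T → r2=0x46
[7] flags=0000 → (cmp)
[8] flags=0000 VC?T → r0=0xf7
[9] flags=0000 EQ?F → skip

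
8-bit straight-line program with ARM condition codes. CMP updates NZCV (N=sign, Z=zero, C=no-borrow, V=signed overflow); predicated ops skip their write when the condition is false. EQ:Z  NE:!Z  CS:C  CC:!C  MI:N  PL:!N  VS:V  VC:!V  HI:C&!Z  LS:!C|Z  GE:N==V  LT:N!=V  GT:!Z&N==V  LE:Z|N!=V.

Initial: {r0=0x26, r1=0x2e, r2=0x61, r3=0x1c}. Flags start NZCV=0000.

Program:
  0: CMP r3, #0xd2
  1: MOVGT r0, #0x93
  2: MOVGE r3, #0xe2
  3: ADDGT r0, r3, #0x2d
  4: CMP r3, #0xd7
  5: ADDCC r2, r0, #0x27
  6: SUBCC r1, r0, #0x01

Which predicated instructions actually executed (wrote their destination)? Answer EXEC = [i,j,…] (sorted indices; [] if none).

EXEC = [1,2,3]

[0] flags=0000 → (cmp)
[1] flags=0000 GT?T → r0=0x93
[2] flags=0000 GE?T → r3=0xe2
[3] flags=0000 GT?T → r0=0x0f
[4] flags=0010 → (cmp)
[5] flags=0010 CC?F → skip
[6] flags=0010 CC?F → skip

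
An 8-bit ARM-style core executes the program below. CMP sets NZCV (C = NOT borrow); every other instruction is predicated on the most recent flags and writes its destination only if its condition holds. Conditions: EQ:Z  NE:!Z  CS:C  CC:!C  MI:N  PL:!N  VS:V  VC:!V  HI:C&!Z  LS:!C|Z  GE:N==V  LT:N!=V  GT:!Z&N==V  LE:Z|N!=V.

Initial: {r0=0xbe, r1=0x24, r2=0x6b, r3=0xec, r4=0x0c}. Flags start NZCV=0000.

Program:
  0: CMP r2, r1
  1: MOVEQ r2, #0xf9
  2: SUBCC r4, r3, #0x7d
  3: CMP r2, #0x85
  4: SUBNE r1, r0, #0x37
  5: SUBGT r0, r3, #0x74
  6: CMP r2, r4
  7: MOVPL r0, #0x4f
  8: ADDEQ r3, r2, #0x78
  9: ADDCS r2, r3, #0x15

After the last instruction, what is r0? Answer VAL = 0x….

0: ✓ CMP  NZCV=0010
1: · MOVEQ
2: · SUBCC
3: ✓ CMP  NZCV=1001
4: ✓ SUBNE  r1←0x87
5: ✓ SUBGT  r0←0x78
6: ✓ CMP  NZCV=0010
7: ✓ MOVPL  r0←0x4f
8: · ADDEQ
9: ✓ ADDCS  r2←0x01

VAL = 0x4f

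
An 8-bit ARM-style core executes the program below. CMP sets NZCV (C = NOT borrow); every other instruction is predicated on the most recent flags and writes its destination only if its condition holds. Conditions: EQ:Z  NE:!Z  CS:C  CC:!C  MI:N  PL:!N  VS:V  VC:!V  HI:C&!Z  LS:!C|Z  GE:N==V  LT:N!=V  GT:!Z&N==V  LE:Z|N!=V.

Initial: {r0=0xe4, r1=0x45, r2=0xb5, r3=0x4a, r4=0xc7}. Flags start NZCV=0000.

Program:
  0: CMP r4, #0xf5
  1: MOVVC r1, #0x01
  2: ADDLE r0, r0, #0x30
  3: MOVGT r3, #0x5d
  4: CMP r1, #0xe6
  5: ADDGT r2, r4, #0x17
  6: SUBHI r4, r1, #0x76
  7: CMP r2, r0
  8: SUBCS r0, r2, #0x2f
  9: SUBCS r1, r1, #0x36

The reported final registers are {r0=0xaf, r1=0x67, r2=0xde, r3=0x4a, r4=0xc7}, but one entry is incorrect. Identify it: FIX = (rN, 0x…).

FIX = (r1, 0xcb)

0: ✓ CMP  NZCV=1000
1: ✓ MOVVC  r1←0x01
2: ✓ ADDLE  r0←0x14
3: · MOVGT
4: ✓ CMP  NZCV=0000
5: ✓ ADDGT  r2←0xde
6: · SUBHI
7: ✓ CMP  NZCV=1010
8: ✓ SUBCS  r0←0xaf
9: ✓ SUBCS  r1←0xcb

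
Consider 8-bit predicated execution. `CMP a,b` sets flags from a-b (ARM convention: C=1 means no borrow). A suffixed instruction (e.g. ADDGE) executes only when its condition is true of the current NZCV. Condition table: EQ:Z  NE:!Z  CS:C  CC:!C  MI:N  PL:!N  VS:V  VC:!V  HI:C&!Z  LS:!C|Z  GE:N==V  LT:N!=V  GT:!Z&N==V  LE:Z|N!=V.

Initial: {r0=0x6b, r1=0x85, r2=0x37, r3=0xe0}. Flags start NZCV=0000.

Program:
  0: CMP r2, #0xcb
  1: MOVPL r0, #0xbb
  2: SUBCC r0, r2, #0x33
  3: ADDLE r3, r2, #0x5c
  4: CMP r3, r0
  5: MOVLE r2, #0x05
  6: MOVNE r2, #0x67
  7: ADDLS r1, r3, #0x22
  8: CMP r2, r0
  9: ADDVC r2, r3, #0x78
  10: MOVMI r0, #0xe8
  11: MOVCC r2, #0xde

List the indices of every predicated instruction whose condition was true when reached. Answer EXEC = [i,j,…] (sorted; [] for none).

EXEC = [1,2,5,6,9]

0: ✓ CMP  NZCV=0000
1: ✓ MOVPL  r0←0xbb
2: ✓ SUBCC  r0←0x04
3: · ADDLE
4: ✓ CMP  NZCV=1010
5: ✓ MOVLE  r2←0x05
6: ✓ MOVNE  r2←0x67
7: · ADDLS
8: ✓ CMP  NZCV=0010
9: ✓ ADDVC  r2←0x58
10: · MOVMI
11: · MOVCC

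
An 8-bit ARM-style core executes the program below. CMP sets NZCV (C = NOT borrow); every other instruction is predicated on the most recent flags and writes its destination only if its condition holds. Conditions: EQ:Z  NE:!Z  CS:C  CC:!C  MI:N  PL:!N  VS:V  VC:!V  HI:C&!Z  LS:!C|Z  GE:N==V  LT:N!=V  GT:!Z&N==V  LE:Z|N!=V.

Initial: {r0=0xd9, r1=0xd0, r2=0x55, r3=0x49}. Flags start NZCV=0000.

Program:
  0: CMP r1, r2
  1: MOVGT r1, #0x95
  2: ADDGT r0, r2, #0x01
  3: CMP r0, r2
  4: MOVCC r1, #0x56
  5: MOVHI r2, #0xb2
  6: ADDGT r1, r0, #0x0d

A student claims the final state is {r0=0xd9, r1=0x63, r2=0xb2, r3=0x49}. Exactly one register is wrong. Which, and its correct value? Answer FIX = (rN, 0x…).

FIX = (r1, 0xd0)

0: ✓ CMP  NZCV=0011
1: · MOVGT
2: · ADDGT
3: ✓ CMP  NZCV=1010
4: · MOVCC
5: ✓ MOVHI  r2←0xb2
6: · ADDGT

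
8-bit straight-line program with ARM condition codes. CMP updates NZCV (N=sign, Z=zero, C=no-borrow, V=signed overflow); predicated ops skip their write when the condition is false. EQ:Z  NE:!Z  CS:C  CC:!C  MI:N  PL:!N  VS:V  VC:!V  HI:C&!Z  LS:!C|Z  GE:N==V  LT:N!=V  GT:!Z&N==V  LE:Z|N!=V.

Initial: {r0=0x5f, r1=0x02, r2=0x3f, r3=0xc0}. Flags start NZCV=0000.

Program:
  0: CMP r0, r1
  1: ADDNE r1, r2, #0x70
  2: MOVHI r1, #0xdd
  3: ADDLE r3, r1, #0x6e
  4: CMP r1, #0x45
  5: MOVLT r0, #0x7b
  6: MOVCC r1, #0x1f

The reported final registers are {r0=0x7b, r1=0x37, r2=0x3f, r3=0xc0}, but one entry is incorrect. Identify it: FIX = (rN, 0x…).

FIX = (r1, 0xdd)

[0] flags=0010 → (cmp)
[1] flags=0010 NE?T → r1=0xaf
[2] flags=0010 HI?T → r1=0xdd
[3] flags=0010 LE?F → skip
[4] flags=1010 → (cmp)
[5] flags=1010 LT?T → r0=0x7b
[6] flags=1010 CC?F → skip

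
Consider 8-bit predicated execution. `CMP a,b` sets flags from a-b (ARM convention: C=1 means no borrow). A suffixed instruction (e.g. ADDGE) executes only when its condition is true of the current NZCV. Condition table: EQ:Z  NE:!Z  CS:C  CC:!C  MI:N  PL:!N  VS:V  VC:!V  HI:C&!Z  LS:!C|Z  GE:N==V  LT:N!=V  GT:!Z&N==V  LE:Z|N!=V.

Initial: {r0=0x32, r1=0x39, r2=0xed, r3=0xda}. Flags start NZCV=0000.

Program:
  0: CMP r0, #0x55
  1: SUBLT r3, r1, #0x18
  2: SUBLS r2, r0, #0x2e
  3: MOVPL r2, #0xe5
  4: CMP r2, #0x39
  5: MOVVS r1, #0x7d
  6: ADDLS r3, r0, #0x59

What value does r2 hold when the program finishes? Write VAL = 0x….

[0] flags=1000 → (cmp)
[1] flags=1000 LT?T → r3=0x21
[2] flags=1000 LS?T → r2=0x04
[3] flags=1000 PL?F → skip
[4] flags=1000 → (cmp)
[5] flags=1000 VS?F → skip
[6] flags=1000 LS?T → r3=0x8b

VAL = 0x04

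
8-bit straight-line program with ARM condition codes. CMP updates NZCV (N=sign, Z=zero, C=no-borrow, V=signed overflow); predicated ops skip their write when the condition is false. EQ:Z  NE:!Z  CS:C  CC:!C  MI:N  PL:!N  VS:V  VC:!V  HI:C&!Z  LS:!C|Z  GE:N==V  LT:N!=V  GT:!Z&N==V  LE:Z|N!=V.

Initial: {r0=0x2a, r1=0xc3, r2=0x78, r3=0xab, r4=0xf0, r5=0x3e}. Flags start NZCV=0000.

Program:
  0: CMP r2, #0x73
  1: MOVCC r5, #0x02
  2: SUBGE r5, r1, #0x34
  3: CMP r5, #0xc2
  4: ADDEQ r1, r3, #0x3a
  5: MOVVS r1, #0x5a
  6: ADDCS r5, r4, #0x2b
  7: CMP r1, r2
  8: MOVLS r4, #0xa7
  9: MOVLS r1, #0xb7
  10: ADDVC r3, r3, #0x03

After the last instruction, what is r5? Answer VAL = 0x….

0: ✓ CMP  NZCV=0010
1: · MOVCC
2: ✓ SUBGE  r5←0x8f
3: ✓ CMP  NZCV=1000
4: · ADDEQ
5: · MOVVS
6: · ADDCS
7: ✓ CMP  NZCV=0011
8: · MOVLS
9: · MOVLS
10: · ADDVC

VAL = 0x8f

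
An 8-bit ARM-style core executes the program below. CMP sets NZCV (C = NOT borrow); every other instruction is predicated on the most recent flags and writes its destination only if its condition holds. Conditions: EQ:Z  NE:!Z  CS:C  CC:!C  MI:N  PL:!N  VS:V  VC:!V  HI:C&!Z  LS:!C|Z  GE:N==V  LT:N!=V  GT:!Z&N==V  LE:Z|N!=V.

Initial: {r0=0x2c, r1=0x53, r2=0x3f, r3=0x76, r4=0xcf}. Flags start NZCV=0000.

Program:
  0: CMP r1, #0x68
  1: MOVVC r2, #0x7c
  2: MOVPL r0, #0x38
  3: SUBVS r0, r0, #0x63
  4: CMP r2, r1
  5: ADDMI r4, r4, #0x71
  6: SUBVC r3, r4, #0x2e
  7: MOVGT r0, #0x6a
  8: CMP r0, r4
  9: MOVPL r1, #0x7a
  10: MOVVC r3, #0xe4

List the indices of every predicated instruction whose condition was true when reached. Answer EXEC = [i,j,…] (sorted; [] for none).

[0] flags=1000 → (cmp)
[1] flags=1000 VC?T → r2=0x7c
[2] flags=1000 PL?F → skip
[3] flags=1000 VS?F → skip
[4] flags=0010 → (cmp)
[5] flags=0010 MI?F → skip
[6] flags=0010 VC?T → r3=0xa1
[7] flags=0010 GT?T → r0=0x6a
[8] flags=1001 → (cmp)
[9] flags=1001 PL?F → skip
[10] flags=1001 VC?F → skip

EXEC = [1,6,7]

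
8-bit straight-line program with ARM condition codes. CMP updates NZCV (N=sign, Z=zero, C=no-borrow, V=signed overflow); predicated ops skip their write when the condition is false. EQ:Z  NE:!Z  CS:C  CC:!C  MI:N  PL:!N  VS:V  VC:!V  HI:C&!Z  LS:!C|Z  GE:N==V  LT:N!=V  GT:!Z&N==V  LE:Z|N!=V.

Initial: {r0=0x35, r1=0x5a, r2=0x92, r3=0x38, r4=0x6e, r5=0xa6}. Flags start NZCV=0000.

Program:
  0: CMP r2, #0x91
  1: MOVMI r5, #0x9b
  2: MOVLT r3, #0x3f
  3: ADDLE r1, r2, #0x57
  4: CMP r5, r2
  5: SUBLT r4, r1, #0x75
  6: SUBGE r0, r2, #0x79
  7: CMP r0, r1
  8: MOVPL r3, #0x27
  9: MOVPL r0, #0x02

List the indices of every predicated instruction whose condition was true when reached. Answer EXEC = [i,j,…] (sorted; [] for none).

0: ✓ CMP  NZCV=0010
1: · MOVMI
2: · MOVLT
3: · ADDLE
4: ✓ CMP  NZCV=0010
5: · SUBLT
6: ✓ SUBGE  r0←0x19
7: ✓ CMP  NZCV=1000
8: · MOVPL
9: · MOVPL

EXEC = [6]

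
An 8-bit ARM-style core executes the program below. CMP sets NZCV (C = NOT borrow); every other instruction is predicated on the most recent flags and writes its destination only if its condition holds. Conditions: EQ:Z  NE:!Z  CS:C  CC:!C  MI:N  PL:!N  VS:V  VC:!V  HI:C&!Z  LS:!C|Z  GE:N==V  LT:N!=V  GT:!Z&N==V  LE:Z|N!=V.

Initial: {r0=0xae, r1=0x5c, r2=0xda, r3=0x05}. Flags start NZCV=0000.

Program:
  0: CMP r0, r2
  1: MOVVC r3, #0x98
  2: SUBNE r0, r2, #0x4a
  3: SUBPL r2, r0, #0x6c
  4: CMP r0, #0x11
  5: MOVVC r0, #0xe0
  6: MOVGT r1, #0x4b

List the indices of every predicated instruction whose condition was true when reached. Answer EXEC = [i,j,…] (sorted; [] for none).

EXEC = [1,2]

[0] flags=1000 → (cmp)
[1] flags=1000 VC?T → r3=0x98
[2] flags=1000 NE?T → r0=0x90
[3] flags=1000 PL?F → skip
[4] flags=0011 → (cmp)
[5] flags=0011 VC?F → skip
[6] flags=0011 GT?F → skip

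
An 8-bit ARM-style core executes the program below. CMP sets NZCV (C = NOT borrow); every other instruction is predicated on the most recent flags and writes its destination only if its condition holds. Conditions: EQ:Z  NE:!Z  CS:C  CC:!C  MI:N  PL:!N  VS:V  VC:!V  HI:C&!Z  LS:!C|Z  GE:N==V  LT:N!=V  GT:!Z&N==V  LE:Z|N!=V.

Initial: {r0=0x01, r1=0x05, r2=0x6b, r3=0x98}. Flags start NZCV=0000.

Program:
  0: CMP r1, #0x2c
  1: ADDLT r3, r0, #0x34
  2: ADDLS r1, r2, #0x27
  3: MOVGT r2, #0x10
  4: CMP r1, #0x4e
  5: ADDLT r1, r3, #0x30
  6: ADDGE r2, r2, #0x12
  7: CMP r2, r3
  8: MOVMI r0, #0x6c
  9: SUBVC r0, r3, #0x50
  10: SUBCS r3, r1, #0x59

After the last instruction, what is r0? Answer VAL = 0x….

0: ✓ CMP  NZCV=1000
1: ✓ ADDLT  r3←0x35
2: ✓ ADDLS  r1←0x92
3: · MOVGT
4: ✓ CMP  NZCV=0011
5: ✓ ADDLT  r1←0x65
6: · ADDGE
7: ✓ CMP  NZCV=0010
8: · MOVMI
9: ✓ SUBVC  r0←0xe5
10: ✓ SUBCS  r3←0x0c

VAL = 0xe5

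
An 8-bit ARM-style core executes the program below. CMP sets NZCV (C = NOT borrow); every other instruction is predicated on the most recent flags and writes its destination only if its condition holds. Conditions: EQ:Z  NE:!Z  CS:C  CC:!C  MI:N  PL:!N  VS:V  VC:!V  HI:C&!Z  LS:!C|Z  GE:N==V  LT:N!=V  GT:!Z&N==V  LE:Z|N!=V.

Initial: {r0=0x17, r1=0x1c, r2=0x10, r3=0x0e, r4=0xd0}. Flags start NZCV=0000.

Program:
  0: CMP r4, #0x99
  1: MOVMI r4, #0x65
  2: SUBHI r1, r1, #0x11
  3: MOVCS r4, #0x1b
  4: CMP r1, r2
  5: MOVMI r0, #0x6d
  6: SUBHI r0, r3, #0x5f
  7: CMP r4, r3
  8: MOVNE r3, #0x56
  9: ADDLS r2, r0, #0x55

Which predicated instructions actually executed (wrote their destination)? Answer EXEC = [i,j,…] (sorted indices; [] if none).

EXEC = [2,3,5,8]

0: ✓ CMP  NZCV=0010
1: · MOVMI
2: ✓ SUBHI  r1←0x0b
3: ✓ MOVCS  r4←0x1b
4: ✓ CMP  NZCV=1000
5: ✓ MOVMI  r0←0x6d
6: · SUBHI
7: ✓ CMP  NZCV=0010
8: ✓ MOVNE  r3←0x56
9: · ADDLS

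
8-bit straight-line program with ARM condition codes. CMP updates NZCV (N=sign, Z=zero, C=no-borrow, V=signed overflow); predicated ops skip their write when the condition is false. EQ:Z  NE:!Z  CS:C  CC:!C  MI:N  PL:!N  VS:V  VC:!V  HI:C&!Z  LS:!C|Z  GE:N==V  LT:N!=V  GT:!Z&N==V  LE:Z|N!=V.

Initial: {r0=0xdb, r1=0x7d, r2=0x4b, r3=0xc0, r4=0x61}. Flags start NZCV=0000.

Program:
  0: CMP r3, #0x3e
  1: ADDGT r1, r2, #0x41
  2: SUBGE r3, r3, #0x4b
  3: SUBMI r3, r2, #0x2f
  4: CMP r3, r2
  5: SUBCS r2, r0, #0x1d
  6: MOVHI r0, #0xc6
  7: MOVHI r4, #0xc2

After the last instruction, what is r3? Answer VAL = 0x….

VAL = 0x1c

0: ✓ CMP  NZCV=1010
1: · ADDGT
2: · SUBGE
3: ✓ SUBMI  r3←0x1c
4: ✓ CMP  NZCV=1000
5: · SUBCS
6: · MOVHI
7: · MOVHI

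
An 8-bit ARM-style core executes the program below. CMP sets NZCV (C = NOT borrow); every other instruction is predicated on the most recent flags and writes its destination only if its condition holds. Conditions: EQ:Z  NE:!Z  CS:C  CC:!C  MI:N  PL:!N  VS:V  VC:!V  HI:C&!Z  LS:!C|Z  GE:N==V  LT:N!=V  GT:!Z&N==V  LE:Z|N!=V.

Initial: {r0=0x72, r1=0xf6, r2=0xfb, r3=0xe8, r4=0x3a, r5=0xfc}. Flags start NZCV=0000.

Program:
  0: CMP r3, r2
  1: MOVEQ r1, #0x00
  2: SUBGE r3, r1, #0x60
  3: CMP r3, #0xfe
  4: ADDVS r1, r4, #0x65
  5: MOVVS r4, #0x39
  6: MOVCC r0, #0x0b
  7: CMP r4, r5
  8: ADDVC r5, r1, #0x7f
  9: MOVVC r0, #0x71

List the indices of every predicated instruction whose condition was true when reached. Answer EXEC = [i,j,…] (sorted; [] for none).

[0] flags=1000 → (cmp)
[1] flags=1000 EQ?F → skip
[2] flags=1000 GE?F → skip
[3] flags=1000 → (cmp)
[4] flags=1000 VS?F → skip
[5] flags=1000 VS?F → skip
[6] flags=1000 CC?T → r0=0x0b
[7] flags=0000 → (cmp)
[8] flags=0000 VC?T → r5=0x75
[9] flags=0000 VC?T → r0=0x71

EXEC = [6,8,9]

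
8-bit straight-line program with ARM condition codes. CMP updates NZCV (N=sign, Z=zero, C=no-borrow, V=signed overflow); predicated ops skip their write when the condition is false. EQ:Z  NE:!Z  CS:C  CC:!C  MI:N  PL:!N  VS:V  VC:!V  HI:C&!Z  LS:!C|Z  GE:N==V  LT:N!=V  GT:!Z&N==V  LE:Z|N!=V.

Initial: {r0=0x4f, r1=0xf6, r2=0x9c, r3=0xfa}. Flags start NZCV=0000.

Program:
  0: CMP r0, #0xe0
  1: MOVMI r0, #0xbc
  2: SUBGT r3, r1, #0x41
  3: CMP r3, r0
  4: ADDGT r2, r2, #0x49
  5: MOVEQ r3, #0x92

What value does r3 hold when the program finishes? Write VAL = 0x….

0: ✓ CMP  NZCV=0000
1: · MOVMI
2: ✓ SUBGT  r3←0xb5
3: ✓ CMP  NZCV=0011
4: · ADDGT
5: · MOVEQ

VAL = 0xb5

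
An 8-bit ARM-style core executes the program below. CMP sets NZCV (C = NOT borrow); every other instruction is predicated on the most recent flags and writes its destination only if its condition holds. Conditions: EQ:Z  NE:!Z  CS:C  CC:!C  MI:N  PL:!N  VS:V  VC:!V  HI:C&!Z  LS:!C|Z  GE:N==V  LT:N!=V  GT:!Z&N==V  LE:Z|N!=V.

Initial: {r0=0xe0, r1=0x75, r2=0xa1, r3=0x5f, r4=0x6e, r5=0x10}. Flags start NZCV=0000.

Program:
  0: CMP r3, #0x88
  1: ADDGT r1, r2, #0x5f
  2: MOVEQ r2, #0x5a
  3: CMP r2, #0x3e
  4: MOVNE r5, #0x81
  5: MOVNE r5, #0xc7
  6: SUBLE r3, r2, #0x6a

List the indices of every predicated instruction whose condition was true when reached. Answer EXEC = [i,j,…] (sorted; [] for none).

EXEC = [1,4,5,6]

[0] flags=1001 → (cmp)
[1] flags=1001 GT?T → r1=0x00
[2] flags=1001 EQ?F → skip
[3] flags=0011 → (cmp)
[4] flags=0011 NE?T → r5=0x81
[5] flags=0011 NE?T → r5=0xc7
[6] flags=0011 LE?T → r3=0x37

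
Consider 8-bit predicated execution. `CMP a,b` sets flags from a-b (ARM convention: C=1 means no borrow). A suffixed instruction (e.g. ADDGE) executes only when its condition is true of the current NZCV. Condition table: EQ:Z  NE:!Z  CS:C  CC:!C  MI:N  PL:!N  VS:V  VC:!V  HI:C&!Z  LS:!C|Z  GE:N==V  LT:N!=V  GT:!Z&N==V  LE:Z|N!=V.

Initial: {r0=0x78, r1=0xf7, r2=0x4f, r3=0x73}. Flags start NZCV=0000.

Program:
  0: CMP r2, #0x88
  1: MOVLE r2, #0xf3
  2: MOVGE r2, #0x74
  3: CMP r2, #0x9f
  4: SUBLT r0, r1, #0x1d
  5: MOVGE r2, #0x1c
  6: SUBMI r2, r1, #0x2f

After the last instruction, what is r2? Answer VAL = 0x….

[0] flags=1001 → (cmp)
[1] flags=1001 LE?F → skip
[2] flags=1001 GE?T → r2=0x74
[3] flags=1001 → (cmp)
[4] flags=1001 LT?F → skip
[5] flags=1001 GE?T → r2=0x1c
[6] flags=1001 MI?T → r2=0xc8

VAL = 0xc8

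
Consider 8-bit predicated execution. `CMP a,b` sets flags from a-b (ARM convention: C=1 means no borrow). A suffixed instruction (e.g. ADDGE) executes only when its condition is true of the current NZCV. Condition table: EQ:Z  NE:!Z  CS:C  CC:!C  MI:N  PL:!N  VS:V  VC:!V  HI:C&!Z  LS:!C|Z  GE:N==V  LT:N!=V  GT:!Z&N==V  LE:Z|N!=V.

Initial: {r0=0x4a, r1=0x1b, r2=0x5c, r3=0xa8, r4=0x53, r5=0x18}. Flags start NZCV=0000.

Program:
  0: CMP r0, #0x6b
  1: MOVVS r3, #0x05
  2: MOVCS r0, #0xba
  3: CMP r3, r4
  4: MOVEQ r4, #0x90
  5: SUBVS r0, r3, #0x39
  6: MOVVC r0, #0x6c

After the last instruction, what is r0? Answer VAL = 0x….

0: ✓ CMP  NZCV=1000
1: · MOVVS
2: · MOVCS
3: ✓ CMP  NZCV=0011
4: · MOVEQ
5: ✓ SUBVS  r0←0x6f
6: · MOVVC

VAL = 0x6f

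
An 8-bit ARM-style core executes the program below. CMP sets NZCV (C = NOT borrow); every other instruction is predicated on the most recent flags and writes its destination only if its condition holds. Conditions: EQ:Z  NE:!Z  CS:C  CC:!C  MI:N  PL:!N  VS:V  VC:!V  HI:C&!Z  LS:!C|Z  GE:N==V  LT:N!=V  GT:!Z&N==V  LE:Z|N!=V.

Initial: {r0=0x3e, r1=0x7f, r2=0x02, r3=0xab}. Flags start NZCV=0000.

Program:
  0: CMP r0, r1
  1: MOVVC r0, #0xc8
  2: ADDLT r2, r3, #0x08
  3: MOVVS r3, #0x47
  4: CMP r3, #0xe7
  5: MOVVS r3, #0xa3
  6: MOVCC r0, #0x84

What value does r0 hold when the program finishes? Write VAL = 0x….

VAL = 0x84

[0] flags=1000 → (cmp)
[1] flags=1000 VC?T → r0=0xc8
[2] flags=1000 LT?T → r2=0xb3
[3] flags=1000 VS?F → skip
[4] flags=1000 → (cmp)
[5] flags=1000 VS?F → skip
[6] flags=1000 CC?T → r0=0x84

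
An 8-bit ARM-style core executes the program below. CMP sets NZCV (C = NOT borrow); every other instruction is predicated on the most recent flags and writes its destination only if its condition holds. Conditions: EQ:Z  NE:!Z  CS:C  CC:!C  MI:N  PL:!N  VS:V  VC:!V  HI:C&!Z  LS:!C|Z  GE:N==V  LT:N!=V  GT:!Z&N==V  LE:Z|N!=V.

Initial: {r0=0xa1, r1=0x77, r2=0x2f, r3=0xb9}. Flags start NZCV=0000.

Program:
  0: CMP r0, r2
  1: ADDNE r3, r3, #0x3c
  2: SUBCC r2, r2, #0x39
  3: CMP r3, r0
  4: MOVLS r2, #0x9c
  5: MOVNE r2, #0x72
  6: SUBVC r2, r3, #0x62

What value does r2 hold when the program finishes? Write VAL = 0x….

0: ✓ CMP  NZCV=0011
1: ✓ ADDNE  r3←0xf5
2: · SUBCC
3: ✓ CMP  NZCV=0010
4: · MOVLS
5: ✓ MOVNE  r2←0x72
6: ✓ SUBVC  r2←0x93

VAL = 0x93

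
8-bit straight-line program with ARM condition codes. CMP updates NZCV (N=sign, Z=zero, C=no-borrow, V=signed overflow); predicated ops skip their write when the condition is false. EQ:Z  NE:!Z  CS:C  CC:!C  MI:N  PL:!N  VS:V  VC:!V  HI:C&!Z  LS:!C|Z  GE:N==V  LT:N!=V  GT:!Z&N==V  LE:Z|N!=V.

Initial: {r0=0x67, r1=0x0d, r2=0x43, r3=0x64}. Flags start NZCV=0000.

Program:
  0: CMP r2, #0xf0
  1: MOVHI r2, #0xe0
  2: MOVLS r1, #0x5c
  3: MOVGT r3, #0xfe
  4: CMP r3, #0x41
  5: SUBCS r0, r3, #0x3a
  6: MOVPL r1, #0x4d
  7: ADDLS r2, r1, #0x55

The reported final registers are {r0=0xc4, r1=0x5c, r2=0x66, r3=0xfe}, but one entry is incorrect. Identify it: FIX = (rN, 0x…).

[0] flags=0000 → (cmp)
[1] flags=0000 HI?F → skip
[2] flags=0000 LS?T → r1=0x5c
[3] flags=0000 GT?T → r3=0xfe
[4] flags=1010 → (cmp)
[5] flags=1010 CS?T → r0=0xc4
[6] flags=1010 PL?F → skip
[7] flags=1010 LS?F → skip

FIX = (r2, 0x43)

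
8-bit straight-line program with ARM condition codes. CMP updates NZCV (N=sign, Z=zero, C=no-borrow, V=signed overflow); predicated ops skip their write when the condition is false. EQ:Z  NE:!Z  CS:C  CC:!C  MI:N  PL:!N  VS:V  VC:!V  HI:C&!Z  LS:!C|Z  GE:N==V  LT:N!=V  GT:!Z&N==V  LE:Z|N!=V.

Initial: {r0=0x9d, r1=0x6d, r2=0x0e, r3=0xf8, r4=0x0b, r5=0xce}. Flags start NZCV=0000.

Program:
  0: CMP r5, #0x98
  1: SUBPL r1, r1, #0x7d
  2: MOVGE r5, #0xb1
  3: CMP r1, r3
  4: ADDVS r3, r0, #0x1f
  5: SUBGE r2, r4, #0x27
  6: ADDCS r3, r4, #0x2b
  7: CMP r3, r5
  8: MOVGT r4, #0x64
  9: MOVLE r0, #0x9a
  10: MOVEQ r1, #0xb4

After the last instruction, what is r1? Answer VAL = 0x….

VAL = 0xf0

[0] flags=0010 → (cmp)
[1] flags=0010 PL?T → r1=0xf0
[2] flags=0010 GE?T → r5=0xb1
[3] flags=1000 → (cmp)
[4] flags=1000 VS?F → skip
[5] flags=1000 GE?F → skip
[6] flags=1000 CS?F → skip
[7] flags=0010 → (cmp)
[8] flags=0010 GT?T → r4=0x64
[9] flags=0010 LE?F → skip
[10] flags=0010 EQ?F → skip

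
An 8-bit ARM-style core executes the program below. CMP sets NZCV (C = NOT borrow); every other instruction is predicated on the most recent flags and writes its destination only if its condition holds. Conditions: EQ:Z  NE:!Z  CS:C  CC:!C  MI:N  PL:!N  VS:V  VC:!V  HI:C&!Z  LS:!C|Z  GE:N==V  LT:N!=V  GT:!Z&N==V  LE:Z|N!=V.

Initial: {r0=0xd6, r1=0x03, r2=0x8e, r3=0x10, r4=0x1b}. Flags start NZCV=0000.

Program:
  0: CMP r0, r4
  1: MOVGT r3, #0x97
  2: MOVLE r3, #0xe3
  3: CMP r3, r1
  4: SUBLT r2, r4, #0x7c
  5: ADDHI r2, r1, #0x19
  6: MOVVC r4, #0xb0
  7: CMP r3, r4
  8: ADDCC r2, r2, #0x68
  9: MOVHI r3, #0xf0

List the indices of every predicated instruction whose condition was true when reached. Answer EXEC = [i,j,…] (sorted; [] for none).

[0] flags=1010 → (cmp)
[1] flags=1010 GT?F → skip
[2] flags=1010 LE?T → r3=0xe3
[3] flags=1010 → (cmp)
[4] flags=1010 LT?T → r2=0x9f
[5] flags=1010 HI?T → r2=0x1c
[6] flags=1010 VC?T → r4=0xb0
[7] flags=0010 → (cmp)
[8] flags=0010 CC?F → skip
[9] flags=0010 HI?T → r3=0xf0

EXEC = [2,4,5,6,9]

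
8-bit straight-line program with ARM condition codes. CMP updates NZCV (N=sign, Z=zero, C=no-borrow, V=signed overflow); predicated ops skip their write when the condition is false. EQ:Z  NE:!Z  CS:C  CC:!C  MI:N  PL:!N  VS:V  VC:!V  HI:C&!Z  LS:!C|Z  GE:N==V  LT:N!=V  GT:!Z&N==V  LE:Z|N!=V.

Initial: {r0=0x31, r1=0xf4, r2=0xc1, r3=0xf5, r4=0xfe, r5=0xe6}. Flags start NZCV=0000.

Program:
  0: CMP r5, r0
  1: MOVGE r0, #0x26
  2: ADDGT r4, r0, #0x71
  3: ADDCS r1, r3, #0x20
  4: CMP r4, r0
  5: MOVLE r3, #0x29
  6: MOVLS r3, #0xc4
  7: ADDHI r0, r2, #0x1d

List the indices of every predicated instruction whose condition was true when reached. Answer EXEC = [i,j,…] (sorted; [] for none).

EXEC = [3,5,7]

[0] flags=1010 → (cmp)
[1] flags=1010 GE?F → skip
[2] flags=1010 GT?F → skip
[3] flags=1010 CS?T → r1=0x15
[4] flags=1010 → (cmp)
[5] flags=1010 LE?T → r3=0x29
[6] flags=1010 LS?F → skip
[7] flags=1010 HI?T → r0=0xde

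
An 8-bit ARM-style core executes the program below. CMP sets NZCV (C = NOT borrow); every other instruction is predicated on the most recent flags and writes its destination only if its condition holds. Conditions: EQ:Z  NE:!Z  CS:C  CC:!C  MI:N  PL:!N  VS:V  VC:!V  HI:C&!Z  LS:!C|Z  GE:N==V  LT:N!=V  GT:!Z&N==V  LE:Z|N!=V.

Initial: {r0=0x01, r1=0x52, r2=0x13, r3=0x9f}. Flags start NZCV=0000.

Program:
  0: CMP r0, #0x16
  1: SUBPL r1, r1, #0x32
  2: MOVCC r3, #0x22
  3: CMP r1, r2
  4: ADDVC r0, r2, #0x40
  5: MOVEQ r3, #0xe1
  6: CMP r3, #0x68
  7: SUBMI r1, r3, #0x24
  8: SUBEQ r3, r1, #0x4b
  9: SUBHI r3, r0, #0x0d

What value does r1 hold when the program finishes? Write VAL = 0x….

VAL = 0xfe

[0] flags=1000 → (cmp)
[1] flags=1000 PL?F → skip
[2] flags=1000 CC?T → r3=0x22
[3] flags=0010 → (cmp)
[4] flags=0010 VC?T → r0=0x53
[5] flags=0010 EQ?F → skip
[6] flags=1000 → (cmp)
[7] flags=1000 MI?T → r1=0xfe
[8] flags=1000 EQ?F → skip
[9] flags=1000 HI?F → skip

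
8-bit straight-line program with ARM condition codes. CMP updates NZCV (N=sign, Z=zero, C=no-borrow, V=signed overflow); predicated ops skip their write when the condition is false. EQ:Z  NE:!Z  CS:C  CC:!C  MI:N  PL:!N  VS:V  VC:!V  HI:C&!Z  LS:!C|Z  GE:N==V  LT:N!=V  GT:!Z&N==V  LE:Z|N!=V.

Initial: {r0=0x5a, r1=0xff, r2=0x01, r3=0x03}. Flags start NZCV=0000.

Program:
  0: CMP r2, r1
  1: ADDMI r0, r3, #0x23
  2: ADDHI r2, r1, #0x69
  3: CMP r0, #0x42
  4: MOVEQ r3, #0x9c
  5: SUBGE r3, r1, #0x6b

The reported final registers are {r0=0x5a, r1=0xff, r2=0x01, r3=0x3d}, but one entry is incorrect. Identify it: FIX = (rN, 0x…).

FIX = (r3, 0x94)

0: ✓ CMP  NZCV=0000
1: · ADDMI
2: · ADDHI
3: ✓ CMP  NZCV=0010
4: · MOVEQ
5: ✓ SUBGE  r3←0x94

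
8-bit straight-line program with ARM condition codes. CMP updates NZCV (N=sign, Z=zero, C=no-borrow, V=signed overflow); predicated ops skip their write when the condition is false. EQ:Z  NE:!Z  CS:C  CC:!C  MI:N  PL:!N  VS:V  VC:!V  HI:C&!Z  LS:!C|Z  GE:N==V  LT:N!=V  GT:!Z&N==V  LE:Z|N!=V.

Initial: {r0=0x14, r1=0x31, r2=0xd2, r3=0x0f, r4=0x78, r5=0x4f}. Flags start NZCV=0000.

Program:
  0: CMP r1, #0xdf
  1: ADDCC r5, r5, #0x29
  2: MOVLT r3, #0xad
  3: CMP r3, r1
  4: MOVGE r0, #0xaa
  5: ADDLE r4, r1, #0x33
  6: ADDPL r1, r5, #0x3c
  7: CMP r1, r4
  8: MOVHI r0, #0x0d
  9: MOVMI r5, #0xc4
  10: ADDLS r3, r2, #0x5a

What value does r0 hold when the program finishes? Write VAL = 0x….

0: ✓ CMP  NZCV=0000
1: ✓ ADDCC  r5←0x78
2: · MOVLT
3: ✓ CMP  NZCV=1000
4: · MOVGE
5: ✓ ADDLE  r4←0x64
6: · ADDPL
7: ✓ CMP  NZCV=1000
8: · MOVHI
9: ✓ MOVMI  r5←0xc4
10: ✓ ADDLS  r3←0x2c

VAL = 0x14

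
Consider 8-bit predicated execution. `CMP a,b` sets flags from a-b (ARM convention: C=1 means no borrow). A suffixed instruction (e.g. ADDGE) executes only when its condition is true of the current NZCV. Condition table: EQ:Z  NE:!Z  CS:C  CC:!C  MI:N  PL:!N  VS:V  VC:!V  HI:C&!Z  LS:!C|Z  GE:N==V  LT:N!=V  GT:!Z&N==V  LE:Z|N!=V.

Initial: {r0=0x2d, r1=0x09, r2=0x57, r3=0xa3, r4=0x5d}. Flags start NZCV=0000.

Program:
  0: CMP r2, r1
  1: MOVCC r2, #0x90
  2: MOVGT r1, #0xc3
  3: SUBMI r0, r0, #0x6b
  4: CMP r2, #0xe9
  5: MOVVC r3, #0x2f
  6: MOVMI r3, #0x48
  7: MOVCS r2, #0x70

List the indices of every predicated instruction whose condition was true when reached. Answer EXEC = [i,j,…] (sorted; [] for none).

EXEC = [2,5]

[0] flags=0010 → (cmp)
[1] flags=0010 CC?F → skip
[2] flags=0010 GT?T → r1=0xc3
[3] flags=0010 MI?F → skip
[4] flags=0000 → (cmp)
[5] flags=0000 VC?T → r3=0x2f
[6] flags=0000 MI?F → skip
[7] flags=0000 CS?F → skip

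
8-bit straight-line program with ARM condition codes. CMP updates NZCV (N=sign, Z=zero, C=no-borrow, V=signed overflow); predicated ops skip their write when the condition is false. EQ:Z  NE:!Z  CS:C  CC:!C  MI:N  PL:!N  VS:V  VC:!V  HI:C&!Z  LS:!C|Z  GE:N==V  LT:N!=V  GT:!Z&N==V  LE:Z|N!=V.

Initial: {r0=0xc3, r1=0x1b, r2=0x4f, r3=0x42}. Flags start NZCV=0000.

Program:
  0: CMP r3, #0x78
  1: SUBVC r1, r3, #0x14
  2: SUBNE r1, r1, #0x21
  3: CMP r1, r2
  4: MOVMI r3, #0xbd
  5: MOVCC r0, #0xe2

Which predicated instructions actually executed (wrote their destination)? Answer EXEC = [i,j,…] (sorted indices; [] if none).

EXEC = [1,2,4,5]

[0] flags=1000 → (cmp)
[1] flags=1000 VC?T → r1=0x2e
[2] flags=1000 NE?T → r1=0x0d
[3] flags=1000 → (cmp)
[4] flags=1000 MI?T → r3=0xbd
[5] flags=1000 CC?T → r0=0xe2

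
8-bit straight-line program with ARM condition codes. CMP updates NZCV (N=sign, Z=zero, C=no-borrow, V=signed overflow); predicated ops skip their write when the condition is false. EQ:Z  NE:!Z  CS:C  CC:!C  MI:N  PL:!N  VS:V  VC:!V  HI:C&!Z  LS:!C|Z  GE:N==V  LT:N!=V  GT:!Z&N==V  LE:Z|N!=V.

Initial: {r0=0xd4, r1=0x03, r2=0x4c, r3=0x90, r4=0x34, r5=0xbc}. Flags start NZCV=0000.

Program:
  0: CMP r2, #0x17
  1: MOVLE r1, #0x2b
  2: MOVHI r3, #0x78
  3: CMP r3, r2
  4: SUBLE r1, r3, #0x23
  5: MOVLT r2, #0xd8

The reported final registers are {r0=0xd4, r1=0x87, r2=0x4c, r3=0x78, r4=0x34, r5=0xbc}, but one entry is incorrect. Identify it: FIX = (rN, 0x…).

0: ✓ CMP  NZCV=0010
1: · MOVLE
2: ✓ MOVHI  r3←0x78
3: ✓ CMP  NZCV=0010
4: · SUBLE
5: · MOVLT

FIX = (r1, 0x03)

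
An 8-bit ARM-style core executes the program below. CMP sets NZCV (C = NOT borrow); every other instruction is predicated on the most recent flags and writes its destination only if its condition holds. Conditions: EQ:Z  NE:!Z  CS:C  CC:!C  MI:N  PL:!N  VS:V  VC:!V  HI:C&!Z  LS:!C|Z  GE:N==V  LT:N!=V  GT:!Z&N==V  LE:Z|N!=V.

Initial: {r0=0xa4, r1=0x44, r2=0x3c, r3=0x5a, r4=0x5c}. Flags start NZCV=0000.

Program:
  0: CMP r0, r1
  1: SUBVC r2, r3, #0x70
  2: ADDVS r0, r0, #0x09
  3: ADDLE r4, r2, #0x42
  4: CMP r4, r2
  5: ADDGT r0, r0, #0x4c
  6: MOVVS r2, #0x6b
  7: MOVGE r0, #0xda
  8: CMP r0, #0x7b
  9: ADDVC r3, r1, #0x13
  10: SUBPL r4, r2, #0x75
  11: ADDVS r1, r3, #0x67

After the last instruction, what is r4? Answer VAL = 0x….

VAL = 0xc7

[0] flags=0011 → (cmp)
[1] flags=0011 VC?F → skip
[2] flags=0011 VS?T → r0=0xad
[3] flags=0011 LE?T → r4=0x7e
[4] flags=0010 → (cmp)
[5] flags=0010 GT?T → r0=0xf9
[6] flags=0010 VS?F → skip
[7] flags=0010 GE?T → r0=0xda
[8] flags=0011 → (cmp)
[9] flags=0011 VC?F → skip
[10] flags=0011 PL?T → r4=0xc7
[11] flags=0011 VS?T → r1=0xc1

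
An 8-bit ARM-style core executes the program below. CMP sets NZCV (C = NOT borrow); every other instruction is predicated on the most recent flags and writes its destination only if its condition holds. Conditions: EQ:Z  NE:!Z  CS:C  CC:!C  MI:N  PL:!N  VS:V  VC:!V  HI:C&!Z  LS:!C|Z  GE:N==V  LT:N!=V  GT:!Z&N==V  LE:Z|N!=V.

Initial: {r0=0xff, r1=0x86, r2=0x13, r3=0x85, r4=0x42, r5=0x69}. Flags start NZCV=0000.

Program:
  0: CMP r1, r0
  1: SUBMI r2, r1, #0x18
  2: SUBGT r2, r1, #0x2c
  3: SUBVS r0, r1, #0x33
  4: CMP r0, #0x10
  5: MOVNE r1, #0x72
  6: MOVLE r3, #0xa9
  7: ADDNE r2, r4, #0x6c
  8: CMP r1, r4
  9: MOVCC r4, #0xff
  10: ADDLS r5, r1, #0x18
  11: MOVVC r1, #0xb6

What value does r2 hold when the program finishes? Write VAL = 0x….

VAL = 0xae

0: ✓ CMP  NZCV=1000
1: ✓ SUBMI  r2←0x6e
2: · SUBGT
3: · SUBVS
4: ✓ CMP  NZCV=1010
5: ✓ MOVNE  r1←0x72
6: ✓ MOVLE  r3←0xa9
7: ✓ ADDNE  r2←0xae
8: ✓ CMP  NZCV=0010
9: · MOVCC
10: · ADDLS
11: ✓ MOVVC  r1←0xb6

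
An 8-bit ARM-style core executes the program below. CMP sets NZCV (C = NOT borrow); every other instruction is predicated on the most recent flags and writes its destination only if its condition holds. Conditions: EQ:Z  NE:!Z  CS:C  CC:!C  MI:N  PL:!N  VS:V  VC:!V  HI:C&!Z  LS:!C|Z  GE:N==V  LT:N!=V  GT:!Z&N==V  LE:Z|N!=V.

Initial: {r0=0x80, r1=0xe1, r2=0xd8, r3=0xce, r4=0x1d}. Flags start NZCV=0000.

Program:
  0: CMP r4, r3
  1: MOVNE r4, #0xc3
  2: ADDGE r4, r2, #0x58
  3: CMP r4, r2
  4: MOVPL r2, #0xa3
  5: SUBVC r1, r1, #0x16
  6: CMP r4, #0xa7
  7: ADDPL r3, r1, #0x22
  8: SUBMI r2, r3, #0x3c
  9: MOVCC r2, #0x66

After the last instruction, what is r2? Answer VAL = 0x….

VAL = 0x66

0: ✓ CMP  NZCV=0000
1: ✓ MOVNE  r4←0xc3
2: ✓ ADDGE  r4←0x30
3: ✓ CMP  NZCV=0000
4: ✓ MOVPL  r2←0xa3
5: ✓ SUBVC  r1←0xcb
6: ✓ CMP  NZCV=1001
7: · ADDPL
8: ✓ SUBMI  r2←0x92
9: ✓ MOVCC  r2←0x66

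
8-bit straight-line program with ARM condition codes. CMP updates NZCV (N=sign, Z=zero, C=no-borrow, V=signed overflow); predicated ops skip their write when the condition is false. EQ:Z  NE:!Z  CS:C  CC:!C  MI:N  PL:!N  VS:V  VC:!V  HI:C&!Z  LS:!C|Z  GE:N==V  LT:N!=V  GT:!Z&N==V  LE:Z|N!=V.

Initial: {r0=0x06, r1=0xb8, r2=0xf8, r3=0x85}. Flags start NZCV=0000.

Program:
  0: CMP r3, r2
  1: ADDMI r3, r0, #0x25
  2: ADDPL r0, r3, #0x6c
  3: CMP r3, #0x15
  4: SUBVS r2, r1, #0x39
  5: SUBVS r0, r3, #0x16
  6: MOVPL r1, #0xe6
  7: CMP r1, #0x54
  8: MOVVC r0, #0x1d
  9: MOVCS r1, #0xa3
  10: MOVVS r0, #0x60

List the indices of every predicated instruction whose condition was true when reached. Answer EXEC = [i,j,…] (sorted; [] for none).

EXEC = [1,6,8,9]

[0] flags=1000 → (cmp)
[1] flags=1000 MI?T → r3=0x2b
[2] flags=1000 PL?F → skip
[3] flags=0010 → (cmp)
[4] flags=0010 VS?F → skip
[5] flags=0010 VS?F → skip
[6] flags=0010 PL?T → r1=0xe6
[7] flags=1010 → (cmp)
[8] flags=1010 VC?T → r0=0x1d
[9] flags=1010 CS?T → r1=0xa3
[10] flags=1010 VS?F → skip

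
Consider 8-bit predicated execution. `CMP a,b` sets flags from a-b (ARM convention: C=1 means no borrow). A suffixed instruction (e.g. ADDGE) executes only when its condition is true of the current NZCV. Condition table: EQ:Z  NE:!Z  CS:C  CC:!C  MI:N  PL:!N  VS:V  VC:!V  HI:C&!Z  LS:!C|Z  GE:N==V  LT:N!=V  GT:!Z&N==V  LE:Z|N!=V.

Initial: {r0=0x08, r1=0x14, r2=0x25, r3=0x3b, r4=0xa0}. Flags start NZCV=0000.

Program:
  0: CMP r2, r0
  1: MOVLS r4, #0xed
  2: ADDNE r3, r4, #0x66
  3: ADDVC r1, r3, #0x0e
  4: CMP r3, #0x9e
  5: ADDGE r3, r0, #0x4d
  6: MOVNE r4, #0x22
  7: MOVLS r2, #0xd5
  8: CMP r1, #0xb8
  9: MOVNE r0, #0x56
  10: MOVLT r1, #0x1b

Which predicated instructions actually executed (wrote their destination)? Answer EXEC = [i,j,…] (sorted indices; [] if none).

0: ✓ CMP  NZCV=0010
1: · MOVLS
2: ✓ ADDNE  r3←0x06
3: ✓ ADDVC  r1←0x14
4: ✓ CMP  NZCV=0000
5: ✓ ADDGE  r3←0x55
6: ✓ MOVNE  r4←0x22
7: ✓ MOVLS  r2←0xd5
8: ✓ CMP  NZCV=0000
9: ✓ MOVNE  r0←0x56
10: · MOVLT

EXEC = [2,3,5,6,7,9]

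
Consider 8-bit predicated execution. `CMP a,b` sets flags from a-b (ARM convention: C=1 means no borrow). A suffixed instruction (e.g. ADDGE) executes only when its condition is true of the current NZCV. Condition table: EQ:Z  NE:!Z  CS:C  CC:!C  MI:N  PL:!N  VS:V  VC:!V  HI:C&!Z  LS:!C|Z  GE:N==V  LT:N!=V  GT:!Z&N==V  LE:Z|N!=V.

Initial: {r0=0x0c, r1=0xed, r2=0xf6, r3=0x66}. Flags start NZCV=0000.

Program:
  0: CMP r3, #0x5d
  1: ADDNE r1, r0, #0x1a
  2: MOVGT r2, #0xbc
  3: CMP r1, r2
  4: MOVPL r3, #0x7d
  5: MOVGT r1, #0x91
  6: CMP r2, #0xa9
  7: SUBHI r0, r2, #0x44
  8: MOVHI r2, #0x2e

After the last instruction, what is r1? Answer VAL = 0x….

VAL = 0x91

[0] flags=0010 → (cmp)
[1] flags=0010 NE?T → r1=0x26
[2] flags=0010 GT?T → r2=0xbc
[3] flags=0000 → (cmp)
[4] flags=0000 PL?T → r3=0x7d
[5] flags=0000 GT?T → r1=0x91
[6] flags=0010 → (cmp)
[7] flags=0010 HI?T → r0=0x78
[8] flags=0010 HI?T → r2=0x2e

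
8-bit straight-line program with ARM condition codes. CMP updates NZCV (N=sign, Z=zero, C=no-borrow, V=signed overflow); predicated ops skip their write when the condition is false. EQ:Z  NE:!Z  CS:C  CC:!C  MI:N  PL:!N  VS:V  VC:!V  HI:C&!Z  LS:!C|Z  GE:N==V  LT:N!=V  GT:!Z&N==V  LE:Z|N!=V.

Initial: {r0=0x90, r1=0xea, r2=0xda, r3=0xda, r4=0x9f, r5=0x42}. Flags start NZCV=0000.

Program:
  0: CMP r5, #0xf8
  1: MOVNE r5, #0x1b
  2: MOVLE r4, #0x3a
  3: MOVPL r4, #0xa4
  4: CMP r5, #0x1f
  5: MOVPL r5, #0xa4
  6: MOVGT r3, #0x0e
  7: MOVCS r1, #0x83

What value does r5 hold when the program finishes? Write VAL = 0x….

[0] flags=0000 → (cmp)
[1] flags=0000 NE?T → r5=0x1b
[2] flags=0000 LE?F → skip
[3] flags=0000 PL?T → r4=0xa4
[4] flags=1000 → (cmp)
[5] flags=1000 PL?F → skip
[6] flags=1000 GT?F → skip
[7] flags=1000 CS?F → skip

VAL = 0x1b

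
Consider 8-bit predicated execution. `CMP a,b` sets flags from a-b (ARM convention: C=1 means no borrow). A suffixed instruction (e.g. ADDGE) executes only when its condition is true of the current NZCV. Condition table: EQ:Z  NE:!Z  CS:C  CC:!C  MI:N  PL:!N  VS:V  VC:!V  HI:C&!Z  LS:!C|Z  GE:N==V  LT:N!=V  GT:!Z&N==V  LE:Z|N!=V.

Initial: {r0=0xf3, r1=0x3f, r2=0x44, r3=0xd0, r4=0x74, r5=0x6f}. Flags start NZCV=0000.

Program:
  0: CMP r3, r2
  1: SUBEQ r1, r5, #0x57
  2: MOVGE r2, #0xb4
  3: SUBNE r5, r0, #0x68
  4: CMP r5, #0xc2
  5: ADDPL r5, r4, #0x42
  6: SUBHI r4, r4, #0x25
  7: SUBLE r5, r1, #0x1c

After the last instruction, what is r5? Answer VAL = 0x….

VAL = 0x23

[0] flags=1010 → (cmp)
[1] flags=1010 EQ?F → skip
[2] flags=1010 GE?F → skip
[3] flags=1010 NE?T → r5=0x8b
[4] flags=1000 → (cmp)
[5] flags=1000 PL?F → skip
[6] flags=1000 HI?F → skip
[7] flags=1000 LE?T → r5=0x23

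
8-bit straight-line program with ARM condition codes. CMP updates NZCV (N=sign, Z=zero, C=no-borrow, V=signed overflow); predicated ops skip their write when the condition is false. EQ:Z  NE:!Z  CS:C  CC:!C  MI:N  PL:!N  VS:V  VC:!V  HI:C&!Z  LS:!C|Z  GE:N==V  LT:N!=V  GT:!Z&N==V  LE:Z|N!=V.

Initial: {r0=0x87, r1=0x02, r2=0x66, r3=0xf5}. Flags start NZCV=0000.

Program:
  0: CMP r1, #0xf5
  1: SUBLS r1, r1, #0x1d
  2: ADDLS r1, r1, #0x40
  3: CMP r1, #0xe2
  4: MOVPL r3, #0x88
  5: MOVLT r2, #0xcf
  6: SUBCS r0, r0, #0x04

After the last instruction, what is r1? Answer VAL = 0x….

[0] flags=0000 → (cmp)
[1] flags=0000 LS?T → r1=0xe5
[2] flags=0000 LS?T → r1=0x25
[3] flags=0000 → (cmp)
[4] flags=0000 PL?T → r3=0x88
[5] flags=0000 LT?F → skip
[6] flags=0000 CS?F → skip

VAL = 0x25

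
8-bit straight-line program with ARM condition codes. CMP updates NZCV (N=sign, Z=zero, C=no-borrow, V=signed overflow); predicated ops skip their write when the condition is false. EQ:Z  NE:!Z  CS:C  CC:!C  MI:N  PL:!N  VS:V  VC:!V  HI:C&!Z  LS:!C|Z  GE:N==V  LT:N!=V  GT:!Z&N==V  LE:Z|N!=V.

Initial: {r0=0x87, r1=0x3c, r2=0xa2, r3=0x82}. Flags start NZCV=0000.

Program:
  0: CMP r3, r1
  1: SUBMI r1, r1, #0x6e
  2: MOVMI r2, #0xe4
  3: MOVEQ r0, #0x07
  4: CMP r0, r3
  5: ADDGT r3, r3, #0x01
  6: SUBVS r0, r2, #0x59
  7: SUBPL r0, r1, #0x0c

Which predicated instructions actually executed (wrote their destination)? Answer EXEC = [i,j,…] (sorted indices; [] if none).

EXEC = [5,7]

[0] flags=0011 → (cmp)
[1] flags=0011 MI?F → skip
[2] flags=0011 MI?F → skip
[3] flags=0011 EQ?F → skip
[4] flags=0010 → (cmp)
[5] flags=0010 GT?T → r3=0x83
[6] flags=0010 VS?F → skip
[7] flags=0010 PL?T → r0=0x30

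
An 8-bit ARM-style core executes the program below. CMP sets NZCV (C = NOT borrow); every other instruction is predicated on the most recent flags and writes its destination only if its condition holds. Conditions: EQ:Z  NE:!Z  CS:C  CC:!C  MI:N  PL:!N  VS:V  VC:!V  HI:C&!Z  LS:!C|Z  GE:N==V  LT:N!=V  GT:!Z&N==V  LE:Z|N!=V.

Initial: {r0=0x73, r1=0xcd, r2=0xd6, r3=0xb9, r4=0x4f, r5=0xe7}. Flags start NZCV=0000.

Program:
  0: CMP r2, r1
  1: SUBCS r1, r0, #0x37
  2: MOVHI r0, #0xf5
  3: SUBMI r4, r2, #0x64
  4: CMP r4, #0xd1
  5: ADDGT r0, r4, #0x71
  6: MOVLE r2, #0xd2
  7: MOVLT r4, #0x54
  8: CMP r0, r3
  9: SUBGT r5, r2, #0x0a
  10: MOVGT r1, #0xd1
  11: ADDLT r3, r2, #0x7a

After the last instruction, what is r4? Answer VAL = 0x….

[0] flags=0010 → (cmp)
[1] flags=0010 CS?T → r1=0x3c
[2] flags=0010 HI?T → r0=0xf5
[3] flags=0010 MI?F → skip
[4] flags=0000 → (cmp)
[5] flags=0000 GT?T → r0=0xc0
[6] flags=0000 LE?F → skip
[7] flags=0000 LT?F → skip
[8] flags=0010 → (cmp)
[9] flags=0010 GT?T → r5=0xcc
[10] flags=0010 GT?T → r1=0xd1
[11] flags=0010 LT?F → skip

VAL = 0x4f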